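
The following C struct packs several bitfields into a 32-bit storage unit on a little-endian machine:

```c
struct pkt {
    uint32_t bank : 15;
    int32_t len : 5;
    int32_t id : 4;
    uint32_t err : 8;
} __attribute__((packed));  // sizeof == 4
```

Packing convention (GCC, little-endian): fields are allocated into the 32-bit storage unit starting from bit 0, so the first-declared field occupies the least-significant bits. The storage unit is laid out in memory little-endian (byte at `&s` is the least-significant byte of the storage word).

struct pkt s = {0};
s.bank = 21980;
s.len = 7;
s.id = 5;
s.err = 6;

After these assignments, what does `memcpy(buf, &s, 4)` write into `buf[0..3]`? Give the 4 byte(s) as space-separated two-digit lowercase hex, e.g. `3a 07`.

dc d5 53 06

[0+:15] bank=21980 & 0x7fff = 0x55dc; word=0x000055dc
[15+:5] len=7 & 0x1f = 0x7; word=0x0003d5dc
[20+:4] id=5 & 0xf = 0x5; word=0x0053d5dc
[24+:8] err=6 & 0xff = 0x6; word=0x0653d5dc
word = 0x0653d5dc → little-endian bytes:
  [0]=0xdc  [1]=0xd5  [2]=0x53  [3]=0x06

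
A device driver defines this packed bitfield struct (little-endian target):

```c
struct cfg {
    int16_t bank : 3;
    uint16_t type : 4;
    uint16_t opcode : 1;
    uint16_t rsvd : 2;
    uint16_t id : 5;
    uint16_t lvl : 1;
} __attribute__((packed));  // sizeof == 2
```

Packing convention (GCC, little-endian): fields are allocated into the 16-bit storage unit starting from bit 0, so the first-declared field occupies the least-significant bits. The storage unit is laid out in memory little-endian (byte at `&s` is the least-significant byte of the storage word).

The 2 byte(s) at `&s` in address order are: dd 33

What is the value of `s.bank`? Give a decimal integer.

-3

[0]=0xdd [1]=0x33 (little-endian) → word 0x33dd
bank [0+:3] = (word>>0) & 0x7 = 5  ←
type [3+:4] = (word>>3) & 0xf = 11
opcode [7+:1] = (word>>7) & 0x1 = 1
rsvd [8+:2] = (word>>8) & 0x3 = 3
id [10+:5] = (word>>10) & 0x1f = 12
lvl [15+:1] = (word>>15) & 0x1 = 0
bank signed 3b, MSB=1: 5 - 8 = -3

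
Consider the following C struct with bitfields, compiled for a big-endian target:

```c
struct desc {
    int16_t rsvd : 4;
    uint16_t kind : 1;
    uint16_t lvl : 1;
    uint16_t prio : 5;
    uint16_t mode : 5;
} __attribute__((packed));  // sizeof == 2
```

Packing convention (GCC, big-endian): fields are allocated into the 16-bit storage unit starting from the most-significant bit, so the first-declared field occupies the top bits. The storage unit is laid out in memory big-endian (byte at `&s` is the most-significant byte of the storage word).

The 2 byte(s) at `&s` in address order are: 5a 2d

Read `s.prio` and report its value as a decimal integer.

17

[0]=0x5a [1]=0x2d (big-endian) → word 0x5a2d
rsvd:4 @ bit 12 → (0x5a2d>>12)&0xf = 0x5
kind:1 @ bit 11 → (0x5a2d>>11)&0x1 = 0x1
lvl:1 @ bit 10 → (0x5a2d>>10)&0x1 = 0x0
prio:5 @ bit 5 → (0x5a2d>>5)&0x1f = 0x11  ←
mode:5 @ bit 0 → (0x5a2d>>0)&0x1f = 0xd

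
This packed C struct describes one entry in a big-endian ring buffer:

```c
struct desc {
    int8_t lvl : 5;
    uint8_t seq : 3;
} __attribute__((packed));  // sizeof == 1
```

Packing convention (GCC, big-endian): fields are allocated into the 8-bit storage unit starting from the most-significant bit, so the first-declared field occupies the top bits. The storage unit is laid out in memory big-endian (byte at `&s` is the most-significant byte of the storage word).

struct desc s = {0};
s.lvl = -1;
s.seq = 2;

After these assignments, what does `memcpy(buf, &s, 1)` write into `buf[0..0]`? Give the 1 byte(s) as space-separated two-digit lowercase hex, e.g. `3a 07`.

[3+:5] lvl=-1 & 0x1f = 0x1f; word=0xf8
[0+:3] seq=2 & 0x7 = 0x2; word=0xfa
word = 0xfa → big-endian bytes:
  [0]=0xfa

fa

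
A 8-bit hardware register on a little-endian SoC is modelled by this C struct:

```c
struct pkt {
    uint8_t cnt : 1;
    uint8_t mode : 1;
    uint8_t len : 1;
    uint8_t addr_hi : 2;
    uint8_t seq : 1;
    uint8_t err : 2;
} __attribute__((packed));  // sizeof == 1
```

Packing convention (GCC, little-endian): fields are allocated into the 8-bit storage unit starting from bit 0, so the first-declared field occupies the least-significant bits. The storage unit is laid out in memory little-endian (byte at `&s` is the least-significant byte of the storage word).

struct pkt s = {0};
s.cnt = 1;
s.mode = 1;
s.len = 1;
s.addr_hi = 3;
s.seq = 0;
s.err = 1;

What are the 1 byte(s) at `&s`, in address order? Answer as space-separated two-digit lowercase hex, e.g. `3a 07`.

cnt:1 = 1 → 0x1 << 0 → word 0x01
mode:1 = 1 → 0x1 << 1 → word 0x03
len:1 = 1 → 0x1 << 2 → word 0x07
addr_hi:2 = 3 → 0x3 << 3 → word 0x1f
seq:1 = 0 → 0x0 << 5 → word 0x1f
err:2 = 1 → 0x1 << 6 → word 0x5f
word = 0x5f → little-endian bytes:
  [0]=0x5f

5f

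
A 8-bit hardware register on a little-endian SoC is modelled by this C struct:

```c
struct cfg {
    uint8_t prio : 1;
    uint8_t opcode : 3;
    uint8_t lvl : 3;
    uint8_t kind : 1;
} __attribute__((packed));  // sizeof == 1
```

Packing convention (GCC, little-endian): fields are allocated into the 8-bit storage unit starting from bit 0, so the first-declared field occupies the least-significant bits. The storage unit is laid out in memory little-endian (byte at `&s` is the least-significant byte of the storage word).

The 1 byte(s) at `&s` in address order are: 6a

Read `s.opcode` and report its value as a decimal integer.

5

[0]=0x6a (little-endian) → word 0x6a
prio [0+:1] = (word>>0) & 0x1 = 0
opcode [1+:3] = (word>>1) & 0x7 = 5  ←
lvl [4+:3] = (word>>4) & 0x7 = 6
kind [7+:1] = (word>>7) & 0x1 = 0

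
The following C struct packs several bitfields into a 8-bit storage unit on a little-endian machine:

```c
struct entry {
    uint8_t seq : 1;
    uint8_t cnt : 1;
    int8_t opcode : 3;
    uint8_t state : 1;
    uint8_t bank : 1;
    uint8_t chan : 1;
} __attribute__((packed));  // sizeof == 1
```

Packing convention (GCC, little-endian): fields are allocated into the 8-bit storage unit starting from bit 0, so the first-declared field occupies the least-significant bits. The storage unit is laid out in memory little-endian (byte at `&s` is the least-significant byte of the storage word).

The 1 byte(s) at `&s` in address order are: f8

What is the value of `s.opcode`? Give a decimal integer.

-2

[0]=0xf8 (little-endian) → word 0xf8
seq:1 @ bit 0 → (0xf8>>0)&0x1 = 0x0
cnt:1 @ bit 1 → (0xf8>>1)&0x1 = 0x0
opcode:3 @ bit 2 → (0xf8>>2)&0x7 = 0x6  ←
state:1 @ bit 5 → (0xf8>>5)&0x1 = 0x1
bank:1 @ bit 6 → (0xf8>>6)&0x1 = 0x1
chan:1 @ bit 7 → (0xf8>>7)&0x1 = 0x1
opcode signed 3b, MSB=1: 6 - 8 = -2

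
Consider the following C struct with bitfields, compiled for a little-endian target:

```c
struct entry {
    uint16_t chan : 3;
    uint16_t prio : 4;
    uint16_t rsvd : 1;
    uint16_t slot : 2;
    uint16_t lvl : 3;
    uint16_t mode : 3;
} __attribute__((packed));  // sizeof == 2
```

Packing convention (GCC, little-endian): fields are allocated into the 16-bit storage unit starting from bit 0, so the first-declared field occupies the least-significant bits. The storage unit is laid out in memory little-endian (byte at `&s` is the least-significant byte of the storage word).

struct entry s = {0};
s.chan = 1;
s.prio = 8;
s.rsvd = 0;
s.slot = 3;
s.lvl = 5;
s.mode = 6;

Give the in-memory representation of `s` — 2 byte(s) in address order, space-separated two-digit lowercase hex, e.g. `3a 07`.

41 d7

chan (3b) val=1 bits=0x1 at bit 0: 0x0001
prio (4b) val=8 bits=0x8 at bit 3: 0x0041
rsvd (1b) val=0 bits=0x0 at bit 7: 0x0041
slot (2b) val=3 bits=0x3 at bit 8: 0x0341
lvl (3b) val=5 bits=0x5 at bit 10: 0x1741
mode (3b) val=6 bits=0x6 at bit 13: 0xd741
word = 0xd741 → little-endian bytes:
  [0]=0x41  [1]=0xd7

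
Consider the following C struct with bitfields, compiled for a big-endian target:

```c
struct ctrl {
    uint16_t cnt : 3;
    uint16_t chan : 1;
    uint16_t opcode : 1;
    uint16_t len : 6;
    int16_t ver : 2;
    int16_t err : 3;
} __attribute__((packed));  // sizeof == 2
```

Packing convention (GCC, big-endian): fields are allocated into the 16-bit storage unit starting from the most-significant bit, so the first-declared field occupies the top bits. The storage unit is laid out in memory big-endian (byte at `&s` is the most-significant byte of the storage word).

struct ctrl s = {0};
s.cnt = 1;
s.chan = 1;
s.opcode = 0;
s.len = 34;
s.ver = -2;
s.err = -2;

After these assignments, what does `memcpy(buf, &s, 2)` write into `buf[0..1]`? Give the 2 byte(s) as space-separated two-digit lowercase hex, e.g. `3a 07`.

cnt (3b) val=1 bits=0x1 at bit 13: 0x2000
chan (1b) val=1 bits=0x1 at bit 12: 0x3000
opcode (1b) val=0 bits=0x0 at bit 11: 0x3000
len (6b) val=34 bits=0x22 at bit 5: 0x3440
ver (2b) val=-2 bits=0x2 at bit 3: 0x3450
err (3b) val=-2 bits=0x6 at bit 0: 0x3456
word = 0x3456 → big-endian bytes:
  [0]=0x34  [1]=0x56

34 56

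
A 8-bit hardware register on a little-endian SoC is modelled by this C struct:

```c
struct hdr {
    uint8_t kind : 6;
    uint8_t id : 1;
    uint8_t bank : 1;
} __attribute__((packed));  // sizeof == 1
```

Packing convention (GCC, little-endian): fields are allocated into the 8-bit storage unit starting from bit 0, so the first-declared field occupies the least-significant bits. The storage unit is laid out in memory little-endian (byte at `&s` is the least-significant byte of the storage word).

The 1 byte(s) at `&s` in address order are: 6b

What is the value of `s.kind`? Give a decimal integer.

43

[0]=0x6b (little-endian) → word 0x6b
kind [0+:6] = (word>>0) & 0x3f = 43  ←
id [6+:1] = (word>>6) & 0x1 = 1
bank [7+:1] = (word>>7) & 0x1 = 0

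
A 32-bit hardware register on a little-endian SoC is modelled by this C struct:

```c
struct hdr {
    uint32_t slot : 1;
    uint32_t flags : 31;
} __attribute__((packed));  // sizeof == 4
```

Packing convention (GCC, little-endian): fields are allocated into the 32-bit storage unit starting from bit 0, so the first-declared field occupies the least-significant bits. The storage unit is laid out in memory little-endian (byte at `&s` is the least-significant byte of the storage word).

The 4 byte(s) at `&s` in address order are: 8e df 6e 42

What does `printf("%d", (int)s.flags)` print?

[0]=0x8e [1]=0xdf [2]=0x6e [3]=0x42 (little-endian) → word 0x426edf8e
slot [0+:1] = (word>>0) & 0x1 = 0
flags [1+:31] = (word>>1) & 0x7fffffff = 557281223  ←

557281223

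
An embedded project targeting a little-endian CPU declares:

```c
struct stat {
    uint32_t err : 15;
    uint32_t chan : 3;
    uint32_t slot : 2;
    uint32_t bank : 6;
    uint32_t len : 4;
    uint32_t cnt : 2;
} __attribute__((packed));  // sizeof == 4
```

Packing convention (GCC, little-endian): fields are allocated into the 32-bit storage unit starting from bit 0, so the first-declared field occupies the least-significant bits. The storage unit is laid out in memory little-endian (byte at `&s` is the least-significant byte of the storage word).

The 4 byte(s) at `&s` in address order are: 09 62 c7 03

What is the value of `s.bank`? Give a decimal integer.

60

[0]=0x09 [1]=0x62 [2]=0xc7 [3]=0x03 (little-endian) → word 0x03c76209
err:15 @ bit 0 → (0x03c76209>>0)&0x7fff = 0x6209
chan:3 @ bit 15 → (0x03c76209>>15)&0x7 = 0x6
slot:2 @ bit 18 → (0x03c76209>>18)&0x3 = 0x1
bank:6 @ bit 20 → (0x03c76209>>20)&0x3f = 0x3c  ←
len:4 @ bit 26 → (0x03c76209>>26)&0xf = 0x0
cnt:2 @ bit 30 → (0x03c76209>>30)&0x3 = 0x0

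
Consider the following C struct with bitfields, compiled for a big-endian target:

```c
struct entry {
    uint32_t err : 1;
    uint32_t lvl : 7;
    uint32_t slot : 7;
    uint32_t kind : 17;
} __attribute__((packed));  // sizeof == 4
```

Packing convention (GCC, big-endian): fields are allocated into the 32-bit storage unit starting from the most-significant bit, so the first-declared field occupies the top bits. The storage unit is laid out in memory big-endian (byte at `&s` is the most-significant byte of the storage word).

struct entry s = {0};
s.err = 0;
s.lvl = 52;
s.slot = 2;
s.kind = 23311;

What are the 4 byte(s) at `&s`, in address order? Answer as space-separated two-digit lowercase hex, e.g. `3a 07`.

err (1b) val=0 bits=0x0 at bit 31: 0x00000000
lvl (7b) val=52 bits=0x34 at bit 24: 0x34000000
slot (7b) val=2 bits=0x2 at bit 17: 0x34040000
kind (17b) val=23311 bits=0x5b0f at bit 0: 0x34045b0f
word = 0x34045b0f → big-endian bytes:
  [0]=0x34  [1]=0x04  [2]=0x5b  [3]=0x0f

34 04 5b 0f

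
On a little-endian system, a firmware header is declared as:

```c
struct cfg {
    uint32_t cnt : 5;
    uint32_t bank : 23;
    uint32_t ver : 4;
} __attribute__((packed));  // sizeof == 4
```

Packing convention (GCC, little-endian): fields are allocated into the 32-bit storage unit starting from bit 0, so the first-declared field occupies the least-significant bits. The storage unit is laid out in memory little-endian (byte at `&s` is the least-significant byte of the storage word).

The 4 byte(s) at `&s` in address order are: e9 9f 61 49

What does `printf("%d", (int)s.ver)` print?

4

[0]=0xe9 [1]=0x9f [2]=0x61 [3]=0x49 (little-endian) → word 0x49619fe9
cnt:5 @ bit 0 → (0x49619fe9>>0)&0x1f = 0x9
bank:23 @ bit 5 → (0x49619fe9>>5)&0x7fffff = 0x4b0cff
ver:4 @ bit 28 → (0x49619fe9>>28)&0xf = 0x4  ←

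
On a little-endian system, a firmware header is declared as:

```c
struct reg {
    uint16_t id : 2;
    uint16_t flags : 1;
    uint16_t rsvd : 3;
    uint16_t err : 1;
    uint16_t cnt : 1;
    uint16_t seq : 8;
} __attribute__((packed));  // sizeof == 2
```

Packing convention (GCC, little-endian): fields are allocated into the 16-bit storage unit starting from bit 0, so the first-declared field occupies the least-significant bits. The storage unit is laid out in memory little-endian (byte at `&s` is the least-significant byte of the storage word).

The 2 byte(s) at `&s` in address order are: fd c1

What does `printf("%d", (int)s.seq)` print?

193

[0]=0xfd [1]=0xc1 (little-endian) → word 0xc1fd
id:2 @ bit 0 → (0xc1fd>>0)&0x3 = 0x1
flags:1 @ bit 2 → (0xc1fd>>2)&0x1 = 0x1
rsvd:3 @ bit 3 → (0xc1fd>>3)&0x7 = 0x7
err:1 @ bit 6 → (0xc1fd>>6)&0x1 = 0x1
cnt:1 @ bit 7 → (0xc1fd>>7)&0x1 = 0x1
seq:8 @ bit 8 → (0xc1fd>>8)&0xff = 0xc1  ←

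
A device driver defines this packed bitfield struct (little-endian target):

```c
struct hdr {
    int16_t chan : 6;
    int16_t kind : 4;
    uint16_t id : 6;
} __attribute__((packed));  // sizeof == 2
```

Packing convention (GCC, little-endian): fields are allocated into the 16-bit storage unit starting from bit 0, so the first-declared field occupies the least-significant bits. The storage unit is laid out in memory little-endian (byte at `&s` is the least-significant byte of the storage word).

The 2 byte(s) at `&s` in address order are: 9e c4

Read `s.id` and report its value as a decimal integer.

49

[0]=0x9e [1]=0xc4 (little-endian) → word 0xc49e
chan:6 @ bit 0 → (0xc49e>>0)&0x3f = 0x1e
kind:4 @ bit 6 → (0xc49e>>6)&0xf = 0x2
id:6 @ bit 10 → (0xc49e>>10)&0x3f = 0x31  ←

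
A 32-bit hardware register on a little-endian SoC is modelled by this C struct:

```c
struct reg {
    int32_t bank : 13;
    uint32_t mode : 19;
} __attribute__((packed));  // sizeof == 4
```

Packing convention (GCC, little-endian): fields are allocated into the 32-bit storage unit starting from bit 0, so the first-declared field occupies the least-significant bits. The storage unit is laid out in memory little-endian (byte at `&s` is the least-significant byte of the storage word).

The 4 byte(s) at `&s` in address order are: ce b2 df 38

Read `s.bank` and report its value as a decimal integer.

[0]=0xce [1]=0xb2 [2]=0xdf [3]=0x38 (little-endian) → word 0x38dfb2ce
bank [0+:13] = (word>>0) & 0x1fff = 4814  ←
mode [13+:19] = (word>>13) & 0x7ffff = 116477
bank signed 13b, MSB=1: 4814 - 8192 = -3378

-3378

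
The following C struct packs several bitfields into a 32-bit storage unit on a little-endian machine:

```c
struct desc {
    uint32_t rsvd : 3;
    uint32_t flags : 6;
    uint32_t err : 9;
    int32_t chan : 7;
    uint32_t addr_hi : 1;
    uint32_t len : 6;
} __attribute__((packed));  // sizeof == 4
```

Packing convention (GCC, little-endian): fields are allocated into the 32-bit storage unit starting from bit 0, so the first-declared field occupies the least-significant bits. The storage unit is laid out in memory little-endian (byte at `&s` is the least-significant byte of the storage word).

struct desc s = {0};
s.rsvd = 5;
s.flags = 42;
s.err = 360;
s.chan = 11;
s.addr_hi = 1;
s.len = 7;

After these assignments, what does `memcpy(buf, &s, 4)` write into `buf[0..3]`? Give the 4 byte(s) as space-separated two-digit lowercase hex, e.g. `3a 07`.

55 d1 2e 1e

[0+:3] rsvd=5 & 0x7 = 0x5; word=0x00000005
[3+:6] flags=42 & 0x3f = 0x2a; word=0x00000155
[9+:9] err=360 & 0x1ff = 0x168; word=0x0002d155
[18+:7] chan=11 & 0x7f = 0xb; word=0x002ed155
[25+:1] addr_hi=1 & 0x1 = 0x1; word=0x022ed155
[26+:6] len=7 & 0x3f = 0x7; word=0x1e2ed155
word = 0x1e2ed155 → little-endian bytes:
  [0]=0x55  [1]=0xd1  [2]=0x2e  [3]=0x1e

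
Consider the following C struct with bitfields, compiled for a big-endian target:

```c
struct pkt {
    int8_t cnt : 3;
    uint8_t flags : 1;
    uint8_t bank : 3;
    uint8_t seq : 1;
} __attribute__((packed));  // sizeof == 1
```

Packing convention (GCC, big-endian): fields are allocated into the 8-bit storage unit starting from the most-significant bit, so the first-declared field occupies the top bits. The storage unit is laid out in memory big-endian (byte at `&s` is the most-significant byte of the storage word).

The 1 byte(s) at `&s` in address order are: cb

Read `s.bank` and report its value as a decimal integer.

[0]=0xcb (big-endian) → word 0xcb
cnt:3 @ bit 5 → (0xcb>>5)&0x7 = 0x6
flags:1 @ bit 4 → (0xcb>>4)&0x1 = 0x0
bank:3 @ bit 1 → (0xcb>>1)&0x7 = 0x5  ←
seq:1 @ bit 0 → (0xcb>>0)&0x1 = 0x1

5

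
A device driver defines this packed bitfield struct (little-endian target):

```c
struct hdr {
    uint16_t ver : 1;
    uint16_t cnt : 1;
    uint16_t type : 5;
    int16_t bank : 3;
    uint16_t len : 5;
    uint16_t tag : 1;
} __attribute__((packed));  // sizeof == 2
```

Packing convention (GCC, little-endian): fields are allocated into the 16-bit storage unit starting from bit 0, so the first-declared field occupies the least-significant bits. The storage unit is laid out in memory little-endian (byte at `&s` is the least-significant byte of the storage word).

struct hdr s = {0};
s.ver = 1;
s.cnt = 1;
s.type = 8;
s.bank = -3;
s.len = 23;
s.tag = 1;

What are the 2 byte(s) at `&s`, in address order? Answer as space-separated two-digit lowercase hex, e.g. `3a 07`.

ver (1b) val=1 bits=0x1 at bit 0: 0x0001
cnt (1b) val=1 bits=0x1 at bit 1: 0x0003
type (5b) val=8 bits=0x8 at bit 2: 0x0023
bank (3b) val=-3 bits=0x5 at bit 7: 0x02a3
len (5b) val=23 bits=0x17 at bit 10: 0x5ea3
tag (1b) val=1 bits=0x1 at bit 15: 0xdea3
word = 0xdea3 → little-endian bytes:
  [0]=0xa3  [1]=0xde

a3 de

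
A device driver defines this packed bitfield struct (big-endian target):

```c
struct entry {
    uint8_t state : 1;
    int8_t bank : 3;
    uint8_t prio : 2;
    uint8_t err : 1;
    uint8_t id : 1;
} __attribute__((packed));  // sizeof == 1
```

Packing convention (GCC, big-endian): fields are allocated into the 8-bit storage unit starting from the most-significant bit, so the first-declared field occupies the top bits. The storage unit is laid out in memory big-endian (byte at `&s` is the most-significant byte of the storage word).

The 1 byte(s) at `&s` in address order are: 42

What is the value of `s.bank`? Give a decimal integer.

[0]=0x42 (big-endian) → word 0x42
state [7+:1] = (word>>7) & 0x1 = 0
bank [4+:3] = (word>>4) & 0x7 = 4  ←
prio [2+:2] = (word>>2) & 0x3 = 0
err [1+:1] = (word>>1) & 0x1 = 1
id [0+:1] = (word>>0) & 0x1 = 0
bank signed 3b, MSB=1: 4 - 8 = -4

-4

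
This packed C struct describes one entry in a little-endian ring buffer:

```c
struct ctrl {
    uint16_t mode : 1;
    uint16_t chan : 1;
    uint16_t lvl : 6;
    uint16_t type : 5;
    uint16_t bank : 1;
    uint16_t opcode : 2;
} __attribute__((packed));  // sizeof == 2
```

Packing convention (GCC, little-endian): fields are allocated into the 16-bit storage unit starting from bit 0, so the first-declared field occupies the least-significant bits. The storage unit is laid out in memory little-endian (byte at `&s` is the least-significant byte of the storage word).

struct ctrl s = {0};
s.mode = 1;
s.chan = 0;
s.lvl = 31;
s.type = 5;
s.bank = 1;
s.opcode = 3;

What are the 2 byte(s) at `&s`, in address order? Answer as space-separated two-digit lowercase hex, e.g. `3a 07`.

mode:1 = 1 → 0x1 << 0 → word 0x0001
chan:1 = 0 → 0x0 << 1 → word 0x0001
lvl:6 = 31 → 0x1f << 2 → word 0x007d
type:5 = 5 → 0x5 << 8 → word 0x057d
bank:1 = 1 → 0x1 << 13 → word 0x257d
opcode:2 = 3 → 0x3 << 14 → word 0xe57d
word = 0xe57d → little-endian bytes:
  [0]=0x7d  [1]=0xe5

7d e5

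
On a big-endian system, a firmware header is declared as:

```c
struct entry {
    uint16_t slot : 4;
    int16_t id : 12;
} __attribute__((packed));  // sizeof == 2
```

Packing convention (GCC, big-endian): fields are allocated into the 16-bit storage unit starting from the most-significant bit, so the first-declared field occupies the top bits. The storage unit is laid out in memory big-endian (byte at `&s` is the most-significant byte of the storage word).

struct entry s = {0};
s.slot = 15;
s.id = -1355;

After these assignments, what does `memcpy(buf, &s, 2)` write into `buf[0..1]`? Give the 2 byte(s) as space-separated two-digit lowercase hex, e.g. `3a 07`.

fa b5

[12+:4] slot=15 & 0xf = 0xf; word=0xf000
[0+:12] id=-1355 & 0xfff = 0xab5; word=0xfab5
word = 0xfab5 → big-endian bytes:
  [0]=0xfa  [1]=0xb5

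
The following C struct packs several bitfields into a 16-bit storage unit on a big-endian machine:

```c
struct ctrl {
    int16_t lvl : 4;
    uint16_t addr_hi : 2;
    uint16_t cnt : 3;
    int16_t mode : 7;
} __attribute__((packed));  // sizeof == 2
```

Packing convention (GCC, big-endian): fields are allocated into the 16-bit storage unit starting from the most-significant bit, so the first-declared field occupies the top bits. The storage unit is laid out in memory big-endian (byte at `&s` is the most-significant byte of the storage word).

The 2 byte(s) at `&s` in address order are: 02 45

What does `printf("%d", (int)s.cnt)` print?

4

[0]=0x02 [1]=0x45 (big-endian) → word 0x0245
lvl [12+:4] = (word>>12) & 0xf = 0
addr_hi [10+:2] = (word>>10) & 0x3 = 0
cnt [7+:3] = (word>>7) & 0x7 = 4  ←
mode [0+:7] = (word>>0) & 0x7f = 69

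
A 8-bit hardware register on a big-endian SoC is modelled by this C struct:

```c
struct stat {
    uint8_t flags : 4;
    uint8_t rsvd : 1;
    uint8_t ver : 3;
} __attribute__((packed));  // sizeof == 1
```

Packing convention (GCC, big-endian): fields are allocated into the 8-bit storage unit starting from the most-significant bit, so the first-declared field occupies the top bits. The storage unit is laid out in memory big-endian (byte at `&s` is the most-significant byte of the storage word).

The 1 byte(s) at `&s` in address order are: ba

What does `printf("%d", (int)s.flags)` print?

11

[0]=0xba (big-endian) → word 0xba
flags [4+:4] = (word>>4) & 0xf = 11  ←
rsvd [3+:1] = (word>>3) & 0x1 = 1
ver [0+:3] = (word>>0) & 0x7 = 2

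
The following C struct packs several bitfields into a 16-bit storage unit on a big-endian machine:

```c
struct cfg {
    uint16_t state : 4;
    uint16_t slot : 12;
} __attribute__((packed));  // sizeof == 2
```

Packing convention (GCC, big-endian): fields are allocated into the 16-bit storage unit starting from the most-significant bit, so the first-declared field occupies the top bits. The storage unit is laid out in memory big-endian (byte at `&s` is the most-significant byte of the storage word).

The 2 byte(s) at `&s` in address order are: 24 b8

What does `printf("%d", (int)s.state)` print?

[0]=0x24 [1]=0xb8 (big-endian) → word 0x24b8
state:4 @ bit 12 → (0x24b8>>12)&0xf = 0x2  ←
slot:12 @ bit 0 → (0x24b8>>0)&0xfff = 0x4b8

2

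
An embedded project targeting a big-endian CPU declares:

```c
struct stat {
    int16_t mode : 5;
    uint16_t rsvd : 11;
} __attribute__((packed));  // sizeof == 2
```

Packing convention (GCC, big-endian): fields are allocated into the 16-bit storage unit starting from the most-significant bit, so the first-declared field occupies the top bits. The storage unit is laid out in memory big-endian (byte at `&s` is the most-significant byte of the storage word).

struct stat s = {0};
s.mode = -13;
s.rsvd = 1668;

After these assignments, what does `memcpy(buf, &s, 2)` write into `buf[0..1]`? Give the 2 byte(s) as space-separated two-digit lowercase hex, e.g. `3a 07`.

mode (5b) val=-13 bits=0x13 at bit 11: 0x9800
rsvd (11b) val=1668 bits=0x684 at bit 0: 0x9e84
word = 0x9e84 → big-endian bytes:
  [0]=0x9e  [1]=0x84

9e 84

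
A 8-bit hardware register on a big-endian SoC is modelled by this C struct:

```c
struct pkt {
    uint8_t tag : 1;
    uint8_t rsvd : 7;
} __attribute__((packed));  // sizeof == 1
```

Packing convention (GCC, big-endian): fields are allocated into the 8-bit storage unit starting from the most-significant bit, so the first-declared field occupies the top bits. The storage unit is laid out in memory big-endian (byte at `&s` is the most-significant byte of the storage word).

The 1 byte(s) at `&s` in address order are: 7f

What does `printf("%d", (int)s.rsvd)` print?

[0]=0x7f (big-endian) → word 0x7f
tag [7+:1] = (word>>7) & 0x1 = 0
rsvd [0+:7] = (word>>0) & 0x7f = 127  ←

127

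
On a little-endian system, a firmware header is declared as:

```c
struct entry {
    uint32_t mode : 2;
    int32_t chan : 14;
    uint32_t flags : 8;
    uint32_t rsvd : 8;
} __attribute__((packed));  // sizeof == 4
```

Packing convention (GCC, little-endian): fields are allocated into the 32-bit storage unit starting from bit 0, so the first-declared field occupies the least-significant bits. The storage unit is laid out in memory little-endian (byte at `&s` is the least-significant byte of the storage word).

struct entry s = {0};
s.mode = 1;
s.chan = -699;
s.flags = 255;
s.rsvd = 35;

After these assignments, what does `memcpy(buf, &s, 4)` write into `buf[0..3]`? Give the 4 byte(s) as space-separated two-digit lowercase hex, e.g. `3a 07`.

[0+:2] mode=1 & 0x3 = 0x1; word=0x00000001
[2+:14] chan=-699 & 0x3fff = 0x3d45; word=0x0000f515
[16+:8] flags=255 & 0xff = 0xff; word=0x00fff515
[24+:8] rsvd=35 & 0xff = 0x23; word=0x23fff515
word = 0x23fff515 → little-endian bytes:
  [0]=0x15  [1]=0xf5  [2]=0xff  [3]=0x23

15 f5 ff 23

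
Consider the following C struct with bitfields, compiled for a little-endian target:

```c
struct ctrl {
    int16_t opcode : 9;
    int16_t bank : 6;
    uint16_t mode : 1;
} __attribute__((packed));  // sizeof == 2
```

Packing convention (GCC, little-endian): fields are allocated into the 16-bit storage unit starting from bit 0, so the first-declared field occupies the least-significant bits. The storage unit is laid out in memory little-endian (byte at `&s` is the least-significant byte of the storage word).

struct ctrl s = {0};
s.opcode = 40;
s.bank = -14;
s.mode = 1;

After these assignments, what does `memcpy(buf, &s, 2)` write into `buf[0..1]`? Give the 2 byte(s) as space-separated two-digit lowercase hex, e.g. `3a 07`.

28 e4

opcode:9 = 40 → 0x28 << 0 → word 0x0028
bank:6 = -14 → 0x32 << 9 → word 0x6428
mode:1 = 1 → 0x1 << 15 → word 0xe428
word = 0xe428 → little-endian bytes:
  [0]=0x28  [1]=0xe4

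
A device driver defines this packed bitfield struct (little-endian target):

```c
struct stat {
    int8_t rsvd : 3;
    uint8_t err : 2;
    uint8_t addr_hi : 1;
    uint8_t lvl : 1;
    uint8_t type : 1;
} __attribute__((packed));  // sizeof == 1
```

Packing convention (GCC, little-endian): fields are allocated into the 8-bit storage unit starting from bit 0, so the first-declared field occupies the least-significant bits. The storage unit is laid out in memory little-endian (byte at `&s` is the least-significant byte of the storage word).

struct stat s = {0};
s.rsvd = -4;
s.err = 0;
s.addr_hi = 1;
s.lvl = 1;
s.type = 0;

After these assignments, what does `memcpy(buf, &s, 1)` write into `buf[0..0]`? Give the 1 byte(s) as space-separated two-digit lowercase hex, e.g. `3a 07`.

64

[0+:3] rsvd=-4 & 0x7 = 0x4; word=0x04
[3+:2] err=0 & 0x3 = 0x0; word=0x04
[5+:1] addr_hi=1 & 0x1 = 0x1; word=0x24
[6+:1] lvl=1 & 0x1 = 0x1; word=0x64
[7+:1] type=0 & 0x1 = 0x0; word=0x64
word = 0x64 → little-endian bytes:
  [0]=0x64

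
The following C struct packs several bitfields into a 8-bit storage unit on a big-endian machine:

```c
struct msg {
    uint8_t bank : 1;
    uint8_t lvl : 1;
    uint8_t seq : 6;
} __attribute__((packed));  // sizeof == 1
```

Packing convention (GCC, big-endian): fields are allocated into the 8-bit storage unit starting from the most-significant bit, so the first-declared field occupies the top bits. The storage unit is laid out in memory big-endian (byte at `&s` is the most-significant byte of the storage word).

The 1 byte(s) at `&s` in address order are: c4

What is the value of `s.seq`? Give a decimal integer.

4

[0]=0xc4 (big-endian) → word 0xc4
bank:1 @ bit 7 → (0xc4>>7)&0x1 = 0x1
lvl:1 @ bit 6 → (0xc4>>6)&0x1 = 0x1
seq:6 @ bit 0 → (0xc4>>0)&0x3f = 0x4  ←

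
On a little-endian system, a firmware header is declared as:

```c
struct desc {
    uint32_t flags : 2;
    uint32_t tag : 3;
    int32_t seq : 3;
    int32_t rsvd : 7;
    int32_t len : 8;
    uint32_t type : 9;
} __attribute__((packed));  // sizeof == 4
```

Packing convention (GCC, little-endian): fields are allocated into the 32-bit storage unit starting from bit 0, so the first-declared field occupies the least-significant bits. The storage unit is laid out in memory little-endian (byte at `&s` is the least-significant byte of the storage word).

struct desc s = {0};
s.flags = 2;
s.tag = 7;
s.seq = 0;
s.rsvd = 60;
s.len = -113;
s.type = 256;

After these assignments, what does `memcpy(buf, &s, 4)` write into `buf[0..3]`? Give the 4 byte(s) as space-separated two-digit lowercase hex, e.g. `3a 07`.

flags (2b) val=2 bits=0x2 at bit 0: 0x00000002
tag (3b) val=7 bits=0x7 at bit 2: 0x0000001e
seq (3b) val=0 bits=0x0 at bit 5: 0x0000001e
rsvd (7b) val=60 bits=0x3c at bit 8: 0x00003c1e
len (8b) val=-113 bits=0x8f at bit 15: 0x0047bc1e
type (9b) val=256 bits=0x100 at bit 23: 0x8047bc1e
word = 0x8047bc1e → little-endian bytes:
  [0]=0x1e  [1]=0xbc  [2]=0x47  [3]=0x80

1e bc 47 80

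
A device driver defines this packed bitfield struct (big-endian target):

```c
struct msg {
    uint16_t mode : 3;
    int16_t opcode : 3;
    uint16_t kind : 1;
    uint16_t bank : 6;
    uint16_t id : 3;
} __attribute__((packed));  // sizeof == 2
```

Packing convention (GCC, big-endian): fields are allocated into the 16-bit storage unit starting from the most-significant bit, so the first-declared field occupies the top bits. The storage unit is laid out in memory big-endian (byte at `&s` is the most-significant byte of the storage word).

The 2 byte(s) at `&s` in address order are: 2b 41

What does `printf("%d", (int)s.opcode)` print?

[0]=0x2b [1]=0x41 (big-endian) → word 0x2b41
mode:3 @ bit 13 → (0x2b41>>13)&0x7 = 0x1
opcode:3 @ bit 10 → (0x2b41>>10)&0x7 = 0x2  ←
kind:1 @ bit 9 → (0x2b41>>9)&0x1 = 0x1
bank:6 @ bit 3 → (0x2b41>>3)&0x3f = 0x28
id:3 @ bit 0 → (0x2b41>>0)&0x7 = 0x1
opcode signed 3b, MSB=0: value = 2

2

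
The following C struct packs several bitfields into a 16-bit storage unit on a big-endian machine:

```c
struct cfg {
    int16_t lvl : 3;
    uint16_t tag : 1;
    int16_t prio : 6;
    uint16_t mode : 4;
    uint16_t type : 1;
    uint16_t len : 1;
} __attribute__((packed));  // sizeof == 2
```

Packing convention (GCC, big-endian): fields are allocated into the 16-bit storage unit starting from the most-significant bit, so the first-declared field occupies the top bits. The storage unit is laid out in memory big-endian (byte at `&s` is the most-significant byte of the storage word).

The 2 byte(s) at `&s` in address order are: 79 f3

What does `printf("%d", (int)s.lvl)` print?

[0]=0x79 [1]=0xf3 (big-endian) → word 0x79f3
lvl:3 @ bit 13 → (0x79f3>>13)&0x7 = 0x3  ←
tag:1 @ bit 12 → (0x79f3>>12)&0x1 = 0x1
prio:6 @ bit 6 → (0x79f3>>6)&0x3f = 0x27
mode:4 @ bit 2 → (0x79f3>>2)&0xf = 0xc
type:1 @ bit 1 → (0x79f3>>1)&0x1 = 0x1
len:1 @ bit 0 → (0x79f3>>0)&0x1 = 0x1
lvl signed 3b, MSB=0: value = 3

3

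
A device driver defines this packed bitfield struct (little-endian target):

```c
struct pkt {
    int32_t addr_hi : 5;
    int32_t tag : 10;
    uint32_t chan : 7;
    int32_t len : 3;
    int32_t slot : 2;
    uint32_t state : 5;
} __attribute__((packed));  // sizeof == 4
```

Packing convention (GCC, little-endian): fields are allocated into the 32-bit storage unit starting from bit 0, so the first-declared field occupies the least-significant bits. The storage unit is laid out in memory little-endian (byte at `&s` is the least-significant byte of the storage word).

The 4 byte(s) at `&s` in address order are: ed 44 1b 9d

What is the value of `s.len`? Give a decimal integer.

[0]=0xed [1]=0x44 [2]=0x1b [3]=0x9d (little-endian) → word 0x9d1b44ed
addr_hi:5 @ bit 0 → (0x9d1b44ed>>0)&0x1f = 0xd
tag:10 @ bit 5 → (0x9d1b44ed>>5)&0x3ff = 0x227
chan:7 @ bit 15 → (0x9d1b44ed>>15)&0x7f = 0x36
len:3 @ bit 22 → (0x9d1b44ed>>22)&0x7 = 0x4  ←
slot:2 @ bit 25 → (0x9d1b44ed>>25)&0x3 = 0x2
state:5 @ bit 27 → (0x9d1b44ed>>27)&0x1f = 0x13
len signed 3b, MSB=1: 4 - 8 = -4

-4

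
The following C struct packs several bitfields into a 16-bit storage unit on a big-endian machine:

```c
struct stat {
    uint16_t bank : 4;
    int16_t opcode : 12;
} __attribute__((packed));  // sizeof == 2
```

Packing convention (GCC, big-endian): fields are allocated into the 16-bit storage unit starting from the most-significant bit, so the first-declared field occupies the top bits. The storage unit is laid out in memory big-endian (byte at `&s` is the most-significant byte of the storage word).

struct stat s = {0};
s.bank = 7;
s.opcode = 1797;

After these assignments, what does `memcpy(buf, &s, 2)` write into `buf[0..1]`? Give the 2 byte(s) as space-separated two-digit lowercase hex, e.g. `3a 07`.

bank:4 = 7 → 0x7 << 12 → word 0x7000
opcode:12 = 1797 → 0x705 << 0 → word 0x7705
word = 0x7705 → big-endian bytes:
  [0]=0x77  [1]=0x05

77 05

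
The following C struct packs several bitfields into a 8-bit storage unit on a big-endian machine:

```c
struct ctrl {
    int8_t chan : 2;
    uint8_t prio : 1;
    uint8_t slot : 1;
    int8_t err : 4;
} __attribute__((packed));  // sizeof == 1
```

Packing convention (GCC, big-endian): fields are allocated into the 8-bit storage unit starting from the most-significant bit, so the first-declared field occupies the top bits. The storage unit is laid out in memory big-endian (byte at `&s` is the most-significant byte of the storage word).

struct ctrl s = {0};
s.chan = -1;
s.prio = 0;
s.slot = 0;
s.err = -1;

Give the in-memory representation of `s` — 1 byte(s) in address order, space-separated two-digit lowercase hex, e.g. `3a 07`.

cf

chan:2 = -1 → 0x3 << 6 → word 0xc0
prio:1 = 0 → 0x0 << 5 → word 0xc0
slot:1 = 0 → 0x0 << 4 → word 0xc0
err:4 = -1 → 0xf << 0 → word 0xcf
word = 0xcf → big-endian bytes:
  [0]=0xcf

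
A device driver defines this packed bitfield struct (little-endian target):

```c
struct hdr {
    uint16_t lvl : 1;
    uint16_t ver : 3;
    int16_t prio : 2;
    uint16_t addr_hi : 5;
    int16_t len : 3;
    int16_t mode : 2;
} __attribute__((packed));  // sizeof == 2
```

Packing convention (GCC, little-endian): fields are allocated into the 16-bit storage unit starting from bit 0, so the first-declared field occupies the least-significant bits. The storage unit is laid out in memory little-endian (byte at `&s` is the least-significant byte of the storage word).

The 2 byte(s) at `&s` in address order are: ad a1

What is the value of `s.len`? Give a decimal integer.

[0]=0xad [1]=0xa1 (little-endian) → word 0xa1ad
lvl:1 @ bit 0 → (0xa1ad>>0)&0x1 = 0x1
ver:3 @ bit 1 → (0xa1ad>>1)&0x7 = 0x6
prio:2 @ bit 4 → (0xa1ad>>4)&0x3 = 0x2
addr_hi:5 @ bit 6 → (0xa1ad>>6)&0x1f = 0x6
len:3 @ bit 11 → (0xa1ad>>11)&0x7 = 0x4  ←
mode:2 @ bit 14 → (0xa1ad>>14)&0x3 = 0x2
len signed 3b, MSB=1: 4 - 8 = -4

-4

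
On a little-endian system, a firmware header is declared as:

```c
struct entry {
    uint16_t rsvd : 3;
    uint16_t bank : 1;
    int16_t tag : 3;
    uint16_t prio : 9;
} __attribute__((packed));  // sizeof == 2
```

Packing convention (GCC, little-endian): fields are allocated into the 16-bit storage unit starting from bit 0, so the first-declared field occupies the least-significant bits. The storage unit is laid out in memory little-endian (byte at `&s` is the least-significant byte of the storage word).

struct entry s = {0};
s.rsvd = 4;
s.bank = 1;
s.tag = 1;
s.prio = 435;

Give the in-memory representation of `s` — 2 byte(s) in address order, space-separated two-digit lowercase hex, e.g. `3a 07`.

[0+:3] rsvd=4 & 0x7 = 0x4; word=0x0004
[3+:1] bank=1 & 0x1 = 0x1; word=0x000c
[4+:3] tag=1 & 0x7 = 0x1; word=0x001c
[7+:9] prio=435 & 0x1ff = 0x1b3; word=0xd99c
word = 0xd99c → little-endian bytes:
  [0]=0x9c  [1]=0xd9

9c d9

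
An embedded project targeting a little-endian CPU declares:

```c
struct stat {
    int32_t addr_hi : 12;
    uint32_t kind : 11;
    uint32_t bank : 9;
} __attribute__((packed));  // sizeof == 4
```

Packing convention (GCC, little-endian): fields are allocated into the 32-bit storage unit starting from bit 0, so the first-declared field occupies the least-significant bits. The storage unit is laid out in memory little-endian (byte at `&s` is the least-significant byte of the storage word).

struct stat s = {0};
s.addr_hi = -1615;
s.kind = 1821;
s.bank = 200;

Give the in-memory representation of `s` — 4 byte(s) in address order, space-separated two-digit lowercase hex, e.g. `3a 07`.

addr_hi (12b) val=-1615 bits=0x9b1 at bit 0: 0x000009b1
kind (11b) val=1821 bits=0x71d at bit 12: 0x0071d9b1
bank (9b) val=200 bits=0xc8 at bit 23: 0x6471d9b1
word = 0x6471d9b1 → little-endian bytes:
  [0]=0xb1  [1]=0xd9  [2]=0x71  [3]=0x64

b1 d9 71 64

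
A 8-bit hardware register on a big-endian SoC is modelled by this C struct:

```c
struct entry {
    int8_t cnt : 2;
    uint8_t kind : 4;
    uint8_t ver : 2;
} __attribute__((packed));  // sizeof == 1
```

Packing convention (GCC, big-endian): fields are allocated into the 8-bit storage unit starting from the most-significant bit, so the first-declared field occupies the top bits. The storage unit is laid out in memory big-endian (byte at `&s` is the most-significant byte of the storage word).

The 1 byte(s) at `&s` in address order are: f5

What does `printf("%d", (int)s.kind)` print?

[0]=0xf5 (big-endian) → word 0xf5
cnt:2 @ bit 6 → (0xf5>>6)&0x3 = 0x3
kind:4 @ bit 2 → (0xf5>>2)&0xf = 0xd  ←
ver:2 @ bit 0 → (0xf5>>0)&0x3 = 0x1

13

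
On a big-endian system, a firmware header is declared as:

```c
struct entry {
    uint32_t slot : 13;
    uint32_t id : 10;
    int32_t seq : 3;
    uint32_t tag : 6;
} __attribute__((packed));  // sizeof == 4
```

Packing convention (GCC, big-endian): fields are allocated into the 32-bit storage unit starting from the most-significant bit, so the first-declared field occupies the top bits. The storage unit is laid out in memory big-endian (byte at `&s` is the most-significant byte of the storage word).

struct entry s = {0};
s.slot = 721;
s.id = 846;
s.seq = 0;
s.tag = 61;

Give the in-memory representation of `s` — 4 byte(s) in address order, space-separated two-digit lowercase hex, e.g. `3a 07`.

16 8e 9c 3d

[19+:13] slot=721 & 0x1fff = 0x2d1; word=0x16880000
[9+:10] id=846 & 0x3ff = 0x34e; word=0x168e9c00
[6+:3] seq=0 & 0x7 = 0x0; word=0x168e9c00
[0+:6] tag=61 & 0x3f = 0x3d; word=0x168e9c3d
word = 0x168e9c3d → big-endian bytes:
  [0]=0x16  [1]=0x8e  [2]=0x9c  [3]=0x3d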